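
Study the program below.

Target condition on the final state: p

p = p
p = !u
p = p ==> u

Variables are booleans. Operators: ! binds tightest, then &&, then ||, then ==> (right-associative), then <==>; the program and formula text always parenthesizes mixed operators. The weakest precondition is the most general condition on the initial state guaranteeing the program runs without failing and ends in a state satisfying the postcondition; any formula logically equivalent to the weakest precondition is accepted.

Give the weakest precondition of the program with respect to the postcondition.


Working backward. After the program, p must hold.
Before p := p ==> u: p ==> u
Before p := !u: (!u) ==> u
Before p := p: (!u) ==> u
Answer: WP = (!u) ==> u


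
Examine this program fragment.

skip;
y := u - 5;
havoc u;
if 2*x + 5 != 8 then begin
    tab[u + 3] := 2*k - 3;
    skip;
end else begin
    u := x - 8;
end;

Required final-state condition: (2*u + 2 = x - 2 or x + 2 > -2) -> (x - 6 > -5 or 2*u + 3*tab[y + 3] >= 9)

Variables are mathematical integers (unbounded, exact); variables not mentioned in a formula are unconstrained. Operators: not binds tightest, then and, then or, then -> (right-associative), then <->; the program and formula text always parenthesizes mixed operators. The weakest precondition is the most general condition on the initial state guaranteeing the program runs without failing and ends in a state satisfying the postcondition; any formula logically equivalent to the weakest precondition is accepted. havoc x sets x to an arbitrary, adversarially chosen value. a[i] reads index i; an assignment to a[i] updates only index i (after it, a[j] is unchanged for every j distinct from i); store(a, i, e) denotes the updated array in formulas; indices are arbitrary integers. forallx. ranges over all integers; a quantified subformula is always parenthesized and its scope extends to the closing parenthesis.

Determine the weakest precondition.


Working backward. After the program, the postcondition (2*u + 2 = x - 2 or x + 2 > -2) -> (x - 6 > -5 or 2*u + 3*tab[y + 3] >= 9) must hold; in canonical form it is (2*u = x - 4 or x > -4) -> (x > 1 or 3*tab[y + 3] + 2*u >= 9).
Then branch requires (2*u = x - 4 or x > -4) -> (x > 1 or 3*store(tab, u + 3, 2*k - 3)[y + 3] + 2*u >= 9); else branch requires (x = 12 or x > -4) -> (x > 1 or 3*tab[y + 3] + 2*x >= 25).
Before the if: (2*x != 3 -> ((2*u = x - 4 or x > -4) -> (x > 1 or 3*store(tab, u + 3, 2*k - 3)[y + 3] + 2*u >= 9))) and ((not (2*x != 3)) -> ((x = 12 or x > -4) -> (x > 1 or 3*tab[y + 3] + 2*x >= 25)))
Before havoc u: forall u_1. ((2*x != 3 -> ((2*u_1 = x - 4 or x > -4) -> (x > 1 or 3*store(tab, u_1 + 3, 2*k - 3)[y + 3] + 2*u_1 >= 9))) and ((not (2*x != 3)) -> ((x = 12 or x > -4) -> (x > 1 or 3*tab[y + 3] + 2*x >= 25))))
Before y := u - 5: forall u_1. ((2*x != 3 -> ((2*u_1 = x - 4 or x > -4) -> (x > 1 or 3*store(tab, u_1 + 3, 2*k - 3)[u - 2] + 2*u_1 >= 9))) and ((not (2*x != 3)) -> ((x = 12 or x > -4) -> (x > 1 or 3*tab[u - 2] + 2*x >= 25))))
Before skip: forall u_1. ((2*x != 3 -> ((2*u_1 = x - 4 or x > -4) -> (x > 1 or 3*store(tab, u_1 + 3, 2*k - 3)[u - 2] + 2*u_1 >= 9))) and ((not (2*x != 3)) -> ((x = 12 or x > -4) -> (x > 1 or 3*tab[u - 2] + 2*x >= 25))))
Answer: WP = forall u_1. ((2*x != 3 -> ((2*u_1 = x - 4 or x > -4) -> (x > 1 or 3*store(tab, u_1 + 3, 2*k - 3)[u - 2] + 2*u_1 >= 9))) and ((not (2*x != 3)) -> ((x = 12 or x > -4) -> (x > 1 or 3*tab[u - 2] + 2*x >= 25))))


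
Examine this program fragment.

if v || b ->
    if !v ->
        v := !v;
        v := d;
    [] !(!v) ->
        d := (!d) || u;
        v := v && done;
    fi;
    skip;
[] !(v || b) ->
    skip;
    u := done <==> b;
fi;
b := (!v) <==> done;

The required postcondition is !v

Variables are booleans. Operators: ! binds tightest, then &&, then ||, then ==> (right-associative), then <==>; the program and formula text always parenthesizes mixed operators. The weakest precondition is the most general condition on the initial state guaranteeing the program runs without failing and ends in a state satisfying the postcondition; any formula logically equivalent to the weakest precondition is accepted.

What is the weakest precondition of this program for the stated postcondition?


Working backward. After the program, !v must hold.
Before b := (!v) <==> done: !v
Then branch requires ((!v) ==> (!d)) && (v ==> (!(v && done))); else branch requires !v.
Before the if: ((v || b) ==> (((!v) ==> (!d)) && (v ==> (!(v && done))))) && ((!(v || b)) ==> (!v))
Answer: WP = ((v || b) ==> (((!v) ==> (!d)) && (v ==> (!(v && done))))) && ((!(v || b)) ==> (!v))


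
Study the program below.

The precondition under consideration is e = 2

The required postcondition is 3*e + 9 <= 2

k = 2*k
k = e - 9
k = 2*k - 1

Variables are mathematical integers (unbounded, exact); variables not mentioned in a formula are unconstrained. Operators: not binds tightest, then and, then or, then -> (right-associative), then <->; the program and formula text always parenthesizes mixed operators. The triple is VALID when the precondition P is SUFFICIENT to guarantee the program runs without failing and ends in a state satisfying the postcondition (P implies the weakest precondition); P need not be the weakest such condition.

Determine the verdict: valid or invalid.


Working backward. After the program, the postcondition 3*e + 9 <= 2 must hold; in canonical form it is 3*e <= -7.
Before k := 2*k - 1: 3*e <= -7
Before k := e - 9: 3*e <= -7
Before k := 2*k: 3*e <= -7
The weakest precondition is 3*e <= -7.
Check whether e = 2 implies it.
Countermodel: at the initial state e = 2, the precondition holds but the weakest precondition fails.
Answer: invalid


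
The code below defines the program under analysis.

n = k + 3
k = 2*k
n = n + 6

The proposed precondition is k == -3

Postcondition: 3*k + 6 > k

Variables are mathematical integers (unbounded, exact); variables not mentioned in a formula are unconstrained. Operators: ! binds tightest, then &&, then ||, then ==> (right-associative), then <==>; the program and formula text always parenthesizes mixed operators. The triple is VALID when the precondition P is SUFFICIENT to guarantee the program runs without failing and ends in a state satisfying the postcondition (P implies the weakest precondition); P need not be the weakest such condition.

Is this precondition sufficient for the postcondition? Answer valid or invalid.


Working backward. After the program, the postcondition 3*k + 6 > k must hold; in canonical form it is 2*k > -6.
Before n := n + 6: 2*k > -6
Before k := 2*k: 4*k > -6
Before n := k + 3: 4*k > -6
The weakest precondition is 4*k > -6.
Check whether k == -3 implies it.
Countermodel: at the initial state k = -3, the precondition holds but the weakest precondition fails.
Answer: invalid


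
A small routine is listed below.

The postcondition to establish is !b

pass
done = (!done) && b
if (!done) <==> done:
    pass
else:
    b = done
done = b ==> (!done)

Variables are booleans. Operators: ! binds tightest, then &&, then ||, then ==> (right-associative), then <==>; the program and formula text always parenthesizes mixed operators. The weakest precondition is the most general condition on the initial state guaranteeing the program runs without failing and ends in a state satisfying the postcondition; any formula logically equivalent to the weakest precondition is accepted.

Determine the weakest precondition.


Working backward. After the program, !b must hold.
Before done := b ==> (!done): !b
Then branch requires !b; else branch requires !done.
Before the if: (((!done) <==> done) ==> (!b)) && ((!((!done) <==> done)) ==> (!done))
Before done := (!done) && b: (((!((!done) && b)) <==> ((!done) && b)) ==> (!b)) && ((!((!((!done) && b)) <==> ((!done) && b))) ==> (!((!done) && b)))
Before skip: (((!((!done) && b)) <==> ((!done) && b)) ==> (!b)) && ((!((!((!done) && b)) <==> ((!done) && b))) ==> (!((!done) && b)))
Answer: WP = (((!((!done) && b)) <==> ((!done) && b)) ==> (!b)) && ((!((!((!done) && b)) <==> ((!done) && b))) ==> (!((!done) && b)))


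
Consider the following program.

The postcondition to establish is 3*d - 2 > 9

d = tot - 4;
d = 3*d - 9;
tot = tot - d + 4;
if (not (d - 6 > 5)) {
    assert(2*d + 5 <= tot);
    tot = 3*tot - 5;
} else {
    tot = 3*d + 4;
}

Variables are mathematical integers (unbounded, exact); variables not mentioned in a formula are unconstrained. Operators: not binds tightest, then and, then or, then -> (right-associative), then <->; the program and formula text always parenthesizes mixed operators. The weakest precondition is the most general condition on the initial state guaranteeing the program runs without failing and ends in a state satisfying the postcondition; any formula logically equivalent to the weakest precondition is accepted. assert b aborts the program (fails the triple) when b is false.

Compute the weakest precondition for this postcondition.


Working backward. After the program, the postcondition 3*d - 2 > 9 must hold; in canonical form it is 3*d > 11.
Then branch requires 2*d <= tot - 5 and 3*d > 11; else branch requires 3*d > 11.
Before the if: ((not (d > 11)) -> (2*d <= tot - 5 and 3*d > 11)) and (d > 11 -> 3*d > 11)
Before tot := tot - d + 4: ((not (d > 11)) -> (3*d <= tot - 1 and 3*d > 11)) and (d > 11 -> 3*d > 11)
Before d := 3*d - 9: ((not (3*d > 20)) -> (9*d <= tot + 26 and 9*d > 38)) and (3*d > 20 -> 9*d > 38)
Before d := tot - 4: ((not (3*tot > 32)) -> (8*tot <= 62 and 9*tot > 74)) and (3*tot > 32 -> 9*tot > 74)
Answer: WP = ((not (3*tot > 32)) -> (8*tot <= 62 and 9*tot > 74)) and (3*tot > 32 -> 9*tot > 74)


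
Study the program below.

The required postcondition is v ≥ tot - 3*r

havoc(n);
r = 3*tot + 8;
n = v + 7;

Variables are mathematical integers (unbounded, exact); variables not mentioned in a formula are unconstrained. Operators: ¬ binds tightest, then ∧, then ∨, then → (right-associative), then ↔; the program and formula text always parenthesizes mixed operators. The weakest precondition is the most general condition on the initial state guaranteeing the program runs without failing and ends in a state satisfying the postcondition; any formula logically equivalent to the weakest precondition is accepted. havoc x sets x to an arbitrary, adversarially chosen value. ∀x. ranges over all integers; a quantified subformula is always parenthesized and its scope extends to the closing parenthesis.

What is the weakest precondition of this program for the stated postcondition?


Working backward. After the program, the postcondition v ≥ tot - 3*r must hold; in canonical form it is 3*r + v ≥ tot.
Before n := v + 7: 3*r + v ≥ tot
Before r := 3*tot + 8: 8*tot + v ≥ -24
Before havoc n: 8*tot + v ≥ -24
Answer: WP = 8*tot + v ≥ -24


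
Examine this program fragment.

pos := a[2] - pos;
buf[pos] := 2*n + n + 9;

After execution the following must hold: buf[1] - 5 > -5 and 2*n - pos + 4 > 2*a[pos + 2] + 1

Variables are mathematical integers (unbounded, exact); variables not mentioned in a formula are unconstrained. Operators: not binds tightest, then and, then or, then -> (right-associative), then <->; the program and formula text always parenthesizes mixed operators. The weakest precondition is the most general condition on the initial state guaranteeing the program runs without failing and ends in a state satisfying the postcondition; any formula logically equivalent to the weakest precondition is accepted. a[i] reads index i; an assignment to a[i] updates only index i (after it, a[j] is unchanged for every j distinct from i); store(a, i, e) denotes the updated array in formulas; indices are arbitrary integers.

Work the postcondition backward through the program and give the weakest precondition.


Working backward. After the program, the postcondition buf[1] - 5 > -5 and 2*n - pos + 4 > 2*a[pos + 2] + 1 must hold; in canonical form it is buf[1] > 0 and 2*n > 2*a[pos + 2] + pos - 3.
Before buf[pos] := 2*n + n + 9: store(buf, pos, 3*n + 9)[1] > 0 and 2*n > 2*a[pos + 2] + pos - 3
Before pos := a[2] - pos: store(buf, a[2] - pos, 3*n + 9)[1] > 0 and 2*n + pos > 2*a[a[2] - pos + 2] + a[2] - 3
Answer: WP = store(buf, a[2] - pos, 3*n + 9)[1] > 0 and 2*n + pos > 2*a[a[2] - pos + 2] + a[2] - 3


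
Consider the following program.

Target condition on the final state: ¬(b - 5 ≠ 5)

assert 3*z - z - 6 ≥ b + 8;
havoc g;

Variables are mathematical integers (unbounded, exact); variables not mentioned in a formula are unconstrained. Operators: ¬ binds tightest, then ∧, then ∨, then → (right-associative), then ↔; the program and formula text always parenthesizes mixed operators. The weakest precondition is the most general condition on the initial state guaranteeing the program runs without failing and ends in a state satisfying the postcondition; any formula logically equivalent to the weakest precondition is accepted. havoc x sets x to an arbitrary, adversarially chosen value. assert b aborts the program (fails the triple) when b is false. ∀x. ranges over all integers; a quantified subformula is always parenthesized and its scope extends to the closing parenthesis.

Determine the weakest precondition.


Working backward. After the program, the postcondition ¬(b - 5 ≠ 5) must hold; in canonical form it is ¬(b ≠ 10).
Before havoc g: ¬(b ≠ 10)
Before assert 3*z - z - 6 ≥ b + 8: 2*z ≥ b + 14 ∧ (¬(b ≠ 10))
Answer: WP = 2*z ≥ b + 14 ∧ (¬(b ≠ 10))


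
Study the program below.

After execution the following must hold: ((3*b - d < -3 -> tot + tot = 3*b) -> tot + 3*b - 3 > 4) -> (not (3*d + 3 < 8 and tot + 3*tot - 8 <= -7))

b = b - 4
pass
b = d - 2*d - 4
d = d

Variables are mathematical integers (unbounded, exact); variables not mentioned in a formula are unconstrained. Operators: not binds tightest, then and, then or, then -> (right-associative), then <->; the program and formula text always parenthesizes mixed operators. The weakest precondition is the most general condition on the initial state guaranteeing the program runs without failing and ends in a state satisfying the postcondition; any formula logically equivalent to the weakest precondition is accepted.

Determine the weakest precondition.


Working backward. After the program, the postcondition ((3*b - d < -3 -> tot + tot = 3*b) -> tot + 3*b - 3 > 4) -> (not (3*d + 3 < 8 and tot + 3*tot - 8 <= -7)) must hold; in canonical form it is ((3*b < d - 3 -> 2*tot = 3*b) -> 3*b + tot > 7) -> (not (3*d < 5 and 4*tot <= 1)).
Before d := d: ((3*b < d - 3 -> 2*tot = 3*b) -> 3*b + tot > 7) -> (not (3*d < 5 and 4*tot <= 1))
Before b := d - 2*d - 4: ((4*d > -9 -> 3*d + 2*tot = -12) -> tot > 3*d + 19) -> (not (3*d < 5 and 4*tot <= 1))
Before skip: ((4*d > -9 -> 3*d + 2*tot = -12) -> tot > 3*d + 19) -> (not (3*d < 5 and 4*tot <= 1))
Before b := b - 4: ((4*d > -9 -> 3*d + 2*tot = -12) -> tot > 3*d + 19) -> (not (3*d < 5 and 4*tot <= 1))
Answer: WP = ((4*d > -9 -> 3*d + 2*tot = -12) -> tot > 3*d + 19) -> (not (3*d < 5 and 4*tot <= 1))


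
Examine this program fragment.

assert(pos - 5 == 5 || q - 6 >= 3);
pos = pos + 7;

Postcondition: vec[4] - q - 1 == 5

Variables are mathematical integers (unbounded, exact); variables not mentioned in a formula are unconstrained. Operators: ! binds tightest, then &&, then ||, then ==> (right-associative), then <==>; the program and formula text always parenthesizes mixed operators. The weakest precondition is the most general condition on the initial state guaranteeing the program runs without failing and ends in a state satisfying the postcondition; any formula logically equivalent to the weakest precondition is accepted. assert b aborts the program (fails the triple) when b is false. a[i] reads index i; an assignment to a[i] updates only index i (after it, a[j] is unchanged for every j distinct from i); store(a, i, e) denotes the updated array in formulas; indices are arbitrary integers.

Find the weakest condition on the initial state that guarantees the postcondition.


Working backward. After the program, the postcondition vec[4] - q - 1 == 5 must hold; in canonical form it is vec[4] == q + 6.
Before pos := pos + 7: vec[4] == q + 6
Before assert pos - 5 == 5 || q - 6 >= 3: (pos == 10 || q >= 9) && vec[4] == q + 6
Answer: WP = (pos == 10 || q >= 9) && vec[4] == q + 6


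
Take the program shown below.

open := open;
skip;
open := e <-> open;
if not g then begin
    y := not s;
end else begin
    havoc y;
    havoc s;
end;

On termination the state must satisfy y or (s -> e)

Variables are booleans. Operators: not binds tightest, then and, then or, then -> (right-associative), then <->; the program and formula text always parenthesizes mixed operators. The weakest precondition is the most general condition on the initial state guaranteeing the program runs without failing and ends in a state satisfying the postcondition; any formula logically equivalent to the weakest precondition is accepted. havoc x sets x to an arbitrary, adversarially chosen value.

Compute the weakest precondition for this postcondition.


Working backward. After the program, y or (s -> e) must hold.
Then branch requires (not s) or (s -> e); else branch requires e.
Before the if: ((not g) -> ((not s) or (s -> e))) and (g -> e)
Before open := e <-> open: ((not g) -> ((not s) or (s -> e))) and (g -> e)
Before skip: ((not g) -> ((not s) or (s -> e))) and (g -> e)
Before open := open: ((not g) -> ((not s) or (s -> e))) and (g -> e)
Answer: WP = ((not g) -> ((not s) or (s -> e))) and (g -> e)


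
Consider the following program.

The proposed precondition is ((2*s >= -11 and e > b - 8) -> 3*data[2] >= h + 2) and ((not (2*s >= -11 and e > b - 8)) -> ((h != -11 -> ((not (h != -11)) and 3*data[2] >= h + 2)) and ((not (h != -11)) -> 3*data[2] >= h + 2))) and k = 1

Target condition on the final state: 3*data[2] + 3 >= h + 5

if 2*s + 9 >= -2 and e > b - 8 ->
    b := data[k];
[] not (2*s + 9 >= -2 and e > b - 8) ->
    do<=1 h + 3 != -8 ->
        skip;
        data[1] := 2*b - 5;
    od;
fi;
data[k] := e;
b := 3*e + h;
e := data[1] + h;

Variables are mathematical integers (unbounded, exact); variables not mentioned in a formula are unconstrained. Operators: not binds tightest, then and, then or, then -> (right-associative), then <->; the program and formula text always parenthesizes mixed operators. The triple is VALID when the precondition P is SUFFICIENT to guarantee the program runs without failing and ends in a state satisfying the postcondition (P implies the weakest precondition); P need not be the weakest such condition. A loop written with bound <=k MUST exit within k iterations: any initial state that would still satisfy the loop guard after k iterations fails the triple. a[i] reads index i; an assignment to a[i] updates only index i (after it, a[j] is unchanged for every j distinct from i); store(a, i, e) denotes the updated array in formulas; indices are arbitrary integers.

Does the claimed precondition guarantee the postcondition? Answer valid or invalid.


Working backward. After the program, the postcondition 3*data[2] + 3 >= h + 5 must hold; in canonical form it is 3*data[2] >= h + 2.
Before e := data[1] + h: 3*data[2] >= h + 2
Before b := 3*e + h: 3*data[2] >= h + 2
Before data[k] := e: 3*store(data, k, e)[2] >= h + 2
Then branch requires 3*store(data, k, e)[2] >= h + 2; else branch requires (h != -11 -> ((not (h != -11)) and 3*store(store(data, 1, 2*b - 5), k, e)[2] >= h + 2)) and ((not (h != -11)) -> 3*store(data, k, e)[2] >= h + 2).
Before the if: ((2*s >= -11 and e > b - 8) -> 3*store(data, k, e)[2] >= h + 2) and ((not (2*s >= -11 and e > b - 8)) -> ((h != -11 -> ((not (h != -11)) and 3*store(store(data, 1, 2*b - 5), k, e)[2] >= h + 2)) and ((not (h != -11)) -> 3*store(data, k, e)[2] >= h + 2)))
The weakest precondition is ((2*s >= -11 and e > b - 8) -> 3*store(data, k, e)[2] >= h + 2) and ((not (2*s >= -11 and e > b - 8)) -> ((h != -11 -> ((not (h != -11)) and 3*store(store(data, 1, 2*b - 5), k, e)[2] >= h + 2)) and ((not (h != -11)) -> 3*store(data, k, e)[2] >= h + 2))).
Check whether ((2*s >= -11 and e > b - 8) -> 3*data[2] >= h + 2) and ((not (2*s >= -11 and e > b - 8)) -> ((h != -11 -> ((not (h != -11)) and 3*data[2] >= h + 2)) and ((not (h != -11)) -> 3*data[2] >= h + 2))) and k = 1 implies it.
Every state satisfying the precondition satisfies the weakest precondition: the implication holds.
Answer: valid


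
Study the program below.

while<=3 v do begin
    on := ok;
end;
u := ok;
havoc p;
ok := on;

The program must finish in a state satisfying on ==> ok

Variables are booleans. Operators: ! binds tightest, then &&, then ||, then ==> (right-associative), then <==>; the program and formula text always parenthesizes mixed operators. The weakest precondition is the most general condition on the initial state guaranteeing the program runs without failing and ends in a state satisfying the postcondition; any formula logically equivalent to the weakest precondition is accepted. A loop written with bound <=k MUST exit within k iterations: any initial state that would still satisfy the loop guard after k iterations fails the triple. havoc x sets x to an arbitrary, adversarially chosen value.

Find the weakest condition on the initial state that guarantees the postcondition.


Working backward. After the program, on ==> ok must hold.
Before ok := on: true
Before havoc p: true
Before u := ok: true
Before the loop (bound <=3), unroll the exhaustion recursion (WP_0 = exit-now case; WP_j = one more guarded iteration, up to j = 3):
  WP_0: !v
  WP_1: v ==> (!v)
  WP_2: v ==> (v ==> (!v))
  WP_3: v ==> (v ==> (v ==> (!v)))
So before the loop: v ==> (v ==> (v ==> (!v)))
Answer: WP = v ==> (v ==> (v ==> (!v)))


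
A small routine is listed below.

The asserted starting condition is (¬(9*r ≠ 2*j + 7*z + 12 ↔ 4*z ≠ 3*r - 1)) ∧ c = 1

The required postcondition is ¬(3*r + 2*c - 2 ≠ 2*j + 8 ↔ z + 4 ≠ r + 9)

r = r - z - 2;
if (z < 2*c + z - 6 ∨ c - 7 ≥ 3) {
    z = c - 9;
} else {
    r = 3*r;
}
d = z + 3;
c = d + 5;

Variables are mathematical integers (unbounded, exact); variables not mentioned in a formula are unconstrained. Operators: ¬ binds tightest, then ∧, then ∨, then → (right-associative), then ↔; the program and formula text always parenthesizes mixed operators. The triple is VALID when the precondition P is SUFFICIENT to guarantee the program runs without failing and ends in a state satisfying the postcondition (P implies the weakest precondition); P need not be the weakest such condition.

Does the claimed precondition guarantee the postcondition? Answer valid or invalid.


Working backward. After the program, the postcondition ¬(3*r + 2*c - 2 ≠ 2*j + 8 ↔ z + 4 ≠ r + 9) must hold; in canonical form it is ¬(2*c + 3*r ≠ 2*j + 10 ↔ z ≠ r + 5).
Before c := d + 5: ¬(2*d + 3*r ≠ 2*j ↔ z ≠ r + 5)
Before d := z + 3: ¬(3*r + 2*z ≠ 2*j - 6 ↔ z ≠ r + 5)
Then branch requires ¬(2*c + 3*r ≠ 2*j + 12 ↔ c ≠ r + 14); else branch requires ¬(9*r + 2*z ≠ 2*j - 6 ↔ z ≠ 3*r + 5).
Before the if: ((2*c > 6 ∨ c ≥ 10) → (¬(2*c + 3*r ≠ 2*j + 12 ↔ c ≠ r + 14))) ∧ ((¬(2*c > 6 ∨ c ≥ 10)) → (¬(9*r + 2*z ≠ 2*j - 6 ↔ z ≠ 3*r + 5)))
Before r := r - z - 2: ((2*c > 6 ∨ c ≥ 10) → (¬(2*c + 3*r ≠ 2*j + 3*z + 18 ↔ c + z ≠ r + 12))) ∧ ((¬(2*c > 6 ∨ c ≥ 10)) → (¬(9*r ≠ 2*j + 7*z + 12 ↔ 4*z ≠ 3*r - 1)))
The weakest precondition is ((2*c > 6 ∨ c ≥ 10) → (¬(2*c + 3*r ≠ 2*j + 3*z + 18 ↔ c + z ≠ r + 12))) ∧ ((¬(2*c > 6 ∨ c ≥ 10)) → (¬(9*r ≠ 2*j + 7*z + 12 ↔ 4*z ≠ 3*r - 1))).
Check whether (¬(9*r ≠ 2*j + 7*z + 12 ↔ 4*z ≠ 3*r - 1)) ∧ c = 1 implies it.
Every state satisfying the precondition satisfies the weakest precondition: the implication holds.
Answer: valid


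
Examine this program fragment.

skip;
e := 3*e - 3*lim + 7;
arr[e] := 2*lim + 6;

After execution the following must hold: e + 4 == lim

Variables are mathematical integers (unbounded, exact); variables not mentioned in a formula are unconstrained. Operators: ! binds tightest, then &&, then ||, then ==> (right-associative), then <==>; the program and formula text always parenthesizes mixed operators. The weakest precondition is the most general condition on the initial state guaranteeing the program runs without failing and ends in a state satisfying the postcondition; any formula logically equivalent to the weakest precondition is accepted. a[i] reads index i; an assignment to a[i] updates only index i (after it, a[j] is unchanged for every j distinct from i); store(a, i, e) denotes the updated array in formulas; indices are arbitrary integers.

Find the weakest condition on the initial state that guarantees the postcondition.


Working backward. After the program, the postcondition e + 4 == lim must hold; in canonical form it is e == lim - 4.
Before arr[e] := 2*lim + 6: e == lim - 4
Before e := 3*e - 3*lim + 7: 3*e == 4*lim - 11
Before skip: 3*e == 4*lim - 11
Answer: WP = 3*e == 4*lim - 11


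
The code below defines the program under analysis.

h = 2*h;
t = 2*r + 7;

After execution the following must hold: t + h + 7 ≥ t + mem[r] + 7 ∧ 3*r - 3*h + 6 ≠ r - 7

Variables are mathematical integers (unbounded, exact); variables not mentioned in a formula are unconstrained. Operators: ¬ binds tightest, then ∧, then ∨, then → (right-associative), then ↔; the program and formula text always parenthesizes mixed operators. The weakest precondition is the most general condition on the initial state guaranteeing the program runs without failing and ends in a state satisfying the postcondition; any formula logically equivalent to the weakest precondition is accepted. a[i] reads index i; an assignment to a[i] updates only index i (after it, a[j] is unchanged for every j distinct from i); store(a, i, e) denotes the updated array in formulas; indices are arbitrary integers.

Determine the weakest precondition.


Working backward. After the program, the postcondition t + h + 7 ≥ t + mem[r] + 7 ∧ 3*r - 3*h + 6 ≠ r - 7 must hold; in canonical form it is h ≥ mem[r] ∧ 2*r ≠ 3*h - 13.
Before t := 2*r + 7: h ≥ mem[r] ∧ 2*r ≠ 3*h - 13
Before h := 2*h: 2*h ≥ mem[r] ∧ 2*r ≠ 6*h - 13
Answer: WP = 2*h ≥ mem[r] ∧ 2*r ≠ 6*h - 13


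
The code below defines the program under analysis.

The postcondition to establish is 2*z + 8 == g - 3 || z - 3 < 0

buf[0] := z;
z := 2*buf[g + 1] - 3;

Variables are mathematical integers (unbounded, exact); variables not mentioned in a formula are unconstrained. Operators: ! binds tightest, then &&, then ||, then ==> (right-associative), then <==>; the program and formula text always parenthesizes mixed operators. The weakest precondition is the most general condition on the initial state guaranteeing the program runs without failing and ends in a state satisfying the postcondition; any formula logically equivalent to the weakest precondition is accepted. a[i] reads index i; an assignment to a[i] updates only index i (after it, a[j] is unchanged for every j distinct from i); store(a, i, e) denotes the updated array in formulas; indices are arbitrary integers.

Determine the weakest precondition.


Working backward. After the program, the postcondition 2*z + 8 == g - 3 || z - 3 < 0 must hold; in canonical form it is 2*z == g - 11 || z < 3.
Before z := 2*buf[g + 1] - 3: 4*buf[g + 1] == g - 5 || 2*buf[g + 1] < 6
Before buf[0] := z: 4*store(buf, 0, z)[g + 1] == g - 5 || 2*store(buf, 0, z)[g + 1] < 6
Answer: WP = 4*store(buf, 0, z)[g + 1] == g - 5 || 2*store(buf, 0, z)[g + 1] < 6


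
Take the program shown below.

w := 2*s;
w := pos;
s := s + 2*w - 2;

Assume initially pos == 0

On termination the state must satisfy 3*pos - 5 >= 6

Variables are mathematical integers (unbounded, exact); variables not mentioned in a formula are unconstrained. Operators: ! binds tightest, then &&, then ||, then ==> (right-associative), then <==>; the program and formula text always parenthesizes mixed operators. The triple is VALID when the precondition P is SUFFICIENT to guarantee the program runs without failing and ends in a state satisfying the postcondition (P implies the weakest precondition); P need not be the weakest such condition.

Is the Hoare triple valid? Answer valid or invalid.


Working backward. After the program, the postcondition 3*pos - 5 >= 6 must hold; in canonical form it is 3*pos >= 11.
Before s := s + 2*w - 2: 3*pos >= 11
Before w := pos: 3*pos >= 11
Before w := 2*s: 3*pos >= 11
The weakest precondition is 3*pos >= 11.
Check whether pos == 0 implies it.
Countermodel: at the initial state pos = 0, the precondition holds but the weakest precondition fails.
Answer: invalid


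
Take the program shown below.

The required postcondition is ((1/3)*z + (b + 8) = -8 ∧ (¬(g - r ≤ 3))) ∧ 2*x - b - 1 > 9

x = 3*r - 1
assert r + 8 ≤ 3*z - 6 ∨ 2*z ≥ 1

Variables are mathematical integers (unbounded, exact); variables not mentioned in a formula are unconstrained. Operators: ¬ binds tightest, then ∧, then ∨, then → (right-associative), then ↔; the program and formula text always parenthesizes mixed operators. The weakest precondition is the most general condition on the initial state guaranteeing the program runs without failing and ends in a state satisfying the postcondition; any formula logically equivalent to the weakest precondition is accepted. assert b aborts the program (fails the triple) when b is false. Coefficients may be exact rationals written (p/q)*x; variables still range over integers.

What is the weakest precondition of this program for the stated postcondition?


Working backward. After the program, the postcondition ((1/3)*z + (b + 8) = -8 ∧ (¬(g - r ≤ 3))) ∧ 2*x - b - 1 > 9 must hold; in canonical form it is b + (1/3)*z = -16 ∧ (¬(g ≤ r + 3)) ∧ 2*x > b + 10.
Before assert r + 8 ≤ 3*z - 6 ∨ 2*z ≥ 1: (r ≤ 3*z - 14 ∨ 2*z ≥ 1) ∧ b + (1/3)*z = -16 ∧ (¬(g ≤ r + 3)) ∧ 2*x > b + 10
Before x := 3*r - 1: (r ≤ 3*z - 14 ∨ 2*z ≥ 1) ∧ b + (1/3)*z = -16 ∧ (¬(g ≤ r + 3)) ∧ 6*r > b + 12
Answer: WP = (r ≤ 3*z - 14 ∨ 2*z ≥ 1) ∧ b + (1/3)*z = -16 ∧ (¬(g ≤ r + 3)) ∧ 6*r > b + 12


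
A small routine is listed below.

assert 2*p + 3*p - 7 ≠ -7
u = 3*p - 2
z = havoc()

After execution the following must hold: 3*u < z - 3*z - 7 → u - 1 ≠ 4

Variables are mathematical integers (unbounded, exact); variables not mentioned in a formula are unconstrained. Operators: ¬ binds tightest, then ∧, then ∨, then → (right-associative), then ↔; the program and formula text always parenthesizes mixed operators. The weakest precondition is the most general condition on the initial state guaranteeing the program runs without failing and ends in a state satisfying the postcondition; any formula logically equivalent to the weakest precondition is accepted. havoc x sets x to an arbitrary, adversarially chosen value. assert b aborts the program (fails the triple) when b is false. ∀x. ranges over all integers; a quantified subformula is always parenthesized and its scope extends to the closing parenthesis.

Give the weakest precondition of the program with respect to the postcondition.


Working backward. After the program, the postcondition 3*u < z - 3*z - 7 → u - 1 ≠ 4 must hold; in canonical form it is 3*u + 2*z < -7 → u ≠ 5.
Before havoc z: ∀z_1. (3*u + 2*z_1 < -7 → u ≠ 5)
Before u := 3*p - 2: ∀z_1. (9*p + 2*z_1 < -1 → 3*p ≠ 7)
Before assert 2*p + 3*p - 7 ≠ -7: 5*p ≠ 0 ∧ (∀z_1. (9*p + 2*z_1 < -1 → 3*p ≠ 7))
Answer: WP = 5*p ≠ 0 ∧ (∀z_1. (9*p + 2*z_1 < -1 → 3*p ≠ 7))


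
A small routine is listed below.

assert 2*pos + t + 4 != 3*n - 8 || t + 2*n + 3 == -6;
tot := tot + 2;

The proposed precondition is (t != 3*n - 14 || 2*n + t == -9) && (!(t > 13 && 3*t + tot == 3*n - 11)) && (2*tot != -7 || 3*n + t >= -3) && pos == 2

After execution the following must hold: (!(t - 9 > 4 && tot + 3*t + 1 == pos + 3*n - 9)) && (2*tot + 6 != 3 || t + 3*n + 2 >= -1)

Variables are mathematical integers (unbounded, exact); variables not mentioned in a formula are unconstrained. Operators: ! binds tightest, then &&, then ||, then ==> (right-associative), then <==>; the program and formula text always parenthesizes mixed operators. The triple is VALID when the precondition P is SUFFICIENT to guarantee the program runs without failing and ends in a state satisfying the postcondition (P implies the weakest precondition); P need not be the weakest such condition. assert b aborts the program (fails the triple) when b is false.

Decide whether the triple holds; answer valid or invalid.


Working backward. After the program, the postcondition (!(t - 9 > 4 && tot + 3*t + 1 == pos + 3*n - 9)) && (2*tot + 6 != 3 || t + 3*n + 2 >= -1) must hold; in canonical form it is (!(t > 13 && 3*t + tot == 3*n + pos - 10)) && (2*tot != -3 || 3*n + t >= -3).
Before tot := tot + 2: (!(t > 13 && 3*t + tot == 3*n + pos - 12)) && (2*tot != -7 || 3*n + t >= -3)
Before assert 2*pos + t + 4 != 3*n - 8 || t + 2*n + 3 == -6: (2*pos + t != 3*n - 12 || 2*n + t == -9) && (!(t > 13 && 3*t + tot == 3*n + pos - 12)) && (2*tot != -7 || 3*n + t >= -3)
The weakest precondition is (2*pos + t != 3*n - 12 || 2*n + t == -9) && (!(t > 13 && 3*t + tot == 3*n + pos - 12)) && (2*tot != -7 || 3*n + t >= -3).
Check whether (t != 3*n - 14 || 2*n + t == -9) && (!(t > 13 && 3*t + tot == 3*n - 11)) && (2*tot != -7 || 3*n + t >= -3) && pos == 2 implies it.
Countermodel: at the initial state n = -12, pos = 2, t = 15, tot = -91, the precondition holds but the weakest precondition fails.
Answer: invalid


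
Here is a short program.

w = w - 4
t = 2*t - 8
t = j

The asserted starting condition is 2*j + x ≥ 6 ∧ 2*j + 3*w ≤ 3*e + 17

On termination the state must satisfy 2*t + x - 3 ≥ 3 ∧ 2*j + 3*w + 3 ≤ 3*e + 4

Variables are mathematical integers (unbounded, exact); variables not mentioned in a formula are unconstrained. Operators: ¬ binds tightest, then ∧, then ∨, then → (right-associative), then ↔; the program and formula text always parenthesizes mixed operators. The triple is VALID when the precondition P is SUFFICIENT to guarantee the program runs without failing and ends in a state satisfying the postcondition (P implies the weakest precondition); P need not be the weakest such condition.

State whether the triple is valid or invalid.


Working backward. After the program, the postcondition 2*t + x - 3 ≥ 3 ∧ 2*j + 3*w + 3 ≤ 3*e + 4 must hold; in canonical form it is 2*t + x ≥ 6 ∧ 2*j + 3*w ≤ 3*e + 1.
Before t := j: 2*j + x ≥ 6 ∧ 2*j + 3*w ≤ 3*e + 1
Before t := 2*t - 8: 2*j + x ≥ 6 ∧ 2*j + 3*w ≤ 3*e + 1
Before w := w - 4: 2*j + x ≥ 6 ∧ 2*j + 3*w ≤ 3*e + 13
The weakest precondition is 2*j + x ≥ 6 ∧ 2*j + 3*w ≤ 3*e + 13.
Check whether 2*j + x ≥ 6 ∧ 2*j + 3*w ≤ 3*e + 17 implies it.
Countermodel: at the initial state e = 0, j = 7, w = 0, x = -8, the precondition holds but the weakest precondition fails.
Answer: invalid


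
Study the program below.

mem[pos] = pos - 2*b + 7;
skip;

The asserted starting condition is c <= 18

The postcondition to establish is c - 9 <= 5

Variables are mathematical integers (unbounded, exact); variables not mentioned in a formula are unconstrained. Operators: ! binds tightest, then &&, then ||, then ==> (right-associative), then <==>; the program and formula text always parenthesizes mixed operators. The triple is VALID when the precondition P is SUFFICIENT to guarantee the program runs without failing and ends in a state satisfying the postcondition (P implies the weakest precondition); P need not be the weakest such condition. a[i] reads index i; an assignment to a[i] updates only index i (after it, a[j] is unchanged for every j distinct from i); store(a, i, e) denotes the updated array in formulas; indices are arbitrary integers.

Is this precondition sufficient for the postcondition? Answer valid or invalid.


Working backward. After the program, the postcondition c - 9 <= 5 must hold; in canonical form it is c <= 14.
Before skip: c <= 14
Before mem[pos] := pos - 2*b + 7: c <= 14
The weakest precondition is c <= 14.
Check whether c <= 18 implies it.
Countermodel: at the initial state c = 15, the precondition holds but the weakest precondition fails.
Answer: invalid


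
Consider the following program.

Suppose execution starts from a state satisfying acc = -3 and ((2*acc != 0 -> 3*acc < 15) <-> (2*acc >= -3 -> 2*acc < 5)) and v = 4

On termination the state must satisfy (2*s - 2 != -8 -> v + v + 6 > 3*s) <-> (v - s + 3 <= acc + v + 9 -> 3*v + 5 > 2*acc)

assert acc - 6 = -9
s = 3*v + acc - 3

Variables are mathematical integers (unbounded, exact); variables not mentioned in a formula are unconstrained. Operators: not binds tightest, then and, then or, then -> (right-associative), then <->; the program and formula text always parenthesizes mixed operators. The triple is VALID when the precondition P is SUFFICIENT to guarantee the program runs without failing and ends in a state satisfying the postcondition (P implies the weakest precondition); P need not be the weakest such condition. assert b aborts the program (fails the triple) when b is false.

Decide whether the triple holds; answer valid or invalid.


Working backward. After the program, the postcondition (2*s - 2 != -8 -> v + v + 6 > 3*s) <-> (v - s + 3 <= acc + v + 9 -> 3*v + 5 > 2*acc) must hold; in canonical form it is (2*s != -6 -> 2*v > 3*s - 6) <-> (acc + s >= -6 -> 3*v > 2*acc - 5).
Before s := 3*v + acc - 3: (2*acc + 6*v != 0 -> 3*acc + 7*v < 15) <-> (2*acc + 3*v >= -3 -> 3*v > 2*acc - 5)
Before assert acc - 6 = -9: acc = -3 and ((2*acc + 6*v != 0 -> 3*acc + 7*v < 15) <-> (2*acc + 3*v >= -3 -> 3*v > 2*acc - 5))
The weakest precondition is acc = -3 and ((2*acc + 6*v != 0 -> 3*acc + 7*v < 15) <-> (2*acc + 3*v >= -3 -> 3*v > 2*acc - 5)).
Check whether acc = -3 and ((2*acc != 0 -> 3*acc < 15) <-> (2*acc >= -3 -> 2*acc < 5)) and v = 4 implies it.
Countermodel: at the initial state acc = -3, v = 4, the precondition holds but the weakest precondition fails.
Answer: invalid


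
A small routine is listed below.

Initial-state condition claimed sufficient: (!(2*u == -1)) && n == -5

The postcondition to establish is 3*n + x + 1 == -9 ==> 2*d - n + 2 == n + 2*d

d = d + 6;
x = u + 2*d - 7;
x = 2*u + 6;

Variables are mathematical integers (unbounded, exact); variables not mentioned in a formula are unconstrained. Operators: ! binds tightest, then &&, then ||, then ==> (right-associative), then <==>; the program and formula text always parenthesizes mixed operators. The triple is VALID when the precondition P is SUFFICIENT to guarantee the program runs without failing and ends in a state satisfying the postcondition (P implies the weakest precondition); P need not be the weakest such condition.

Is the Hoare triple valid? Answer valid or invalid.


Working backward. After the program, the postcondition 3*n + x + 1 == -9 ==> 2*d - n + 2 == n + 2*d must hold; in canonical form it is 3*n + x == -10 ==> 2*n == 2.
Before x := 2*u + 6: 3*n + 2*u == -16 ==> 2*n == 2
Before x := u + 2*d - 7: 3*n + 2*u == -16 ==> 2*n == 2
Before d := d + 6: 3*n + 2*u == -16 ==> 2*n == 2
The weakest precondition is 3*n + 2*u == -16 ==> 2*n == 2.
Check whether (!(2*u == -1)) && n == -5 implies it.
Every state satisfying the precondition satisfies the weakest precondition: the implication holds.
Answer: valid


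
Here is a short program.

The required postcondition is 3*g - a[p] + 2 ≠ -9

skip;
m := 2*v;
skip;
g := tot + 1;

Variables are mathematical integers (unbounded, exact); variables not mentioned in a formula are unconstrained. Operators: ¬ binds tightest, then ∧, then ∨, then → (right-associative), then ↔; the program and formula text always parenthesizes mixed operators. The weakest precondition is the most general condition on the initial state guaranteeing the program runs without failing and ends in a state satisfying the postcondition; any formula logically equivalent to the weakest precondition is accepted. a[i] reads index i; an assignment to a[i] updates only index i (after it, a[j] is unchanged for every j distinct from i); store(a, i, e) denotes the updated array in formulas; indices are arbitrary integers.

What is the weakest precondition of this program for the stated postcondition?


Working backward. After the program, the postcondition 3*g - a[p] + 2 ≠ -9 must hold; in canonical form it is 3*g ≠ a[p] - 11.
Before g := tot + 1: 3*tot ≠ a[p] - 14
Before skip: 3*tot ≠ a[p] - 14
Before m := 2*v: 3*tot ≠ a[p] - 14
Before skip: 3*tot ≠ a[p] - 14
Answer: WP = 3*tot ≠ a[p] - 14
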